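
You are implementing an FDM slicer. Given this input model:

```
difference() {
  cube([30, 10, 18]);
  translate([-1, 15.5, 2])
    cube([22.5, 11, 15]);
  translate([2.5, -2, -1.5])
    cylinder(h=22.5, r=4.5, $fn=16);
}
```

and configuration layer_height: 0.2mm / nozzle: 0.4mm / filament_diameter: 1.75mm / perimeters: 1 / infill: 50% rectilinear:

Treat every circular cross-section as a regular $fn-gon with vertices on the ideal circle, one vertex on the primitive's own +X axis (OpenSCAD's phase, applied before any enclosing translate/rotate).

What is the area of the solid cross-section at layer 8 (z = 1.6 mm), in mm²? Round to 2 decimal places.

287.60 mm²

At z = 1.6 mm: the 30×10 cube contributes its full rectangle (area 300.00 mm²); the cube at (-1, 15.5) does not reach this height (z outside [2, 17]); the r=4.5 cylinder at (2.5, -2) gives a regular 16-gon of circumradius 4.5 (constant along its height) (area = (16/2)·4.500²·sin(360°/16) = 61.99 mm²); Taking the first minus the rest: starting from the 30×10 cube (300.00 mm²), the r=4.5 cylinder at (2.5, -2) partially overlaps it — only the 12.40 mm² overlap (of its 61.99 mm²) is removed, clipping the outline — area = 287.60 mm². Overall, the cross-section is a single solid region. Net area = 287.60 mm².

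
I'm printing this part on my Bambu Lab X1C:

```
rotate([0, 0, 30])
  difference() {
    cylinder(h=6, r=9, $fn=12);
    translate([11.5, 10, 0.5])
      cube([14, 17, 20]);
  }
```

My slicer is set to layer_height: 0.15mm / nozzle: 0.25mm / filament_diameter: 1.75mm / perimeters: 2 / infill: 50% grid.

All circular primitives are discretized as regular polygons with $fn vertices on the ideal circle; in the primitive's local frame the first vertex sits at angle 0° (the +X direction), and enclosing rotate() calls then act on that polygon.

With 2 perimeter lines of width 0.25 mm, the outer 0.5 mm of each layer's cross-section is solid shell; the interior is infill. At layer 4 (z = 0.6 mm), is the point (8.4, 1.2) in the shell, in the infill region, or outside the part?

At z = 0.6 mm: the r=9 cylinder contributes a regular 12-gon of circumradius 9; the 14×17 cube at (11.5, 10) contributes its full rectangle; Taking the first minus the rest: starting from the r=9 cylinder, the 14×17 cube at (11.5, 10) misses the remaining region (no effect) — 1 connected region; (rotated 30° about Z; rotation is an isometry so areas/perimeters/island counts are preserved). Overall, the cross-section is a single solid region. Undo the 30° rotation: the query point maps to (7.875, -3.161) in the un-rotated model frame. The nearest boundary edge runs (9.00, 0.00)→(7.79, -4.50); distance from the point to it = 0.27 mm. The point is inside the cross-section, 0.27 mm from the nearest boundary — within the 0.5 mm shell band (2 × 0.25).

shell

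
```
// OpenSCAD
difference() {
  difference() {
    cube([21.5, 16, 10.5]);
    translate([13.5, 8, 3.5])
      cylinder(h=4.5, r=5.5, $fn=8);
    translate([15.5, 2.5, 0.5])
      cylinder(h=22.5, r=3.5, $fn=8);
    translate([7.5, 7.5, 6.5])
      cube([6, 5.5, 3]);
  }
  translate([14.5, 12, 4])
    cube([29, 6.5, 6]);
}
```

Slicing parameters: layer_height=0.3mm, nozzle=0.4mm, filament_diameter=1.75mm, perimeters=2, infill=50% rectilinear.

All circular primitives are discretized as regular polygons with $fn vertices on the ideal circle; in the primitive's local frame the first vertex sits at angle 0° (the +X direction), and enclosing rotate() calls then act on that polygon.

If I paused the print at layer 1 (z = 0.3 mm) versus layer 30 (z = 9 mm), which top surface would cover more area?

layer 1 (z = 0.3 mm)

Layer 1 (z = 0.3): the cube (footprint 21.5×16) is included at this height (area 344.00 mm²); the cylinder at (13.5, 8) is not intersected at this z (z outside [3.5, 8]); the cylinder at (15.5, 2.5) is not intersected at this z (z outside [0.5, 23]); the cube at (7.5, 7.5) is absent (z outside [6.5, 9.5]); After the difference (first − rest): none of the subtracted shapes is present at this height, so the 21.5×16 cube is unchanged — area = 344.00 mm²; the cube at (14.5, 12) is not intersected at this z (z outside [4, 10]); Taking the first minus the rest: none of the subtracted shapes is present at this height, so that combined region is unchanged — area = 344.00 mm². So its area = 344.00 mm². Layer 30 (z = 9): the cube is present — its section is the full 21.5×16 rectangle (area 344.00 mm²); the cylinder at (13.5, 8) is not intersected at this z (z outside [3.5, 8]); the cylinder at (15.5, 2.5): section is a regular 8-gon, circumradius r=3.5 (area = (8/2)·3.500²·sin(360°/8) = 34.65 mm²); the cube at (7.5, 7.5) is present — its section is the full 6×5.5 rectangle (area 33.00 mm²); Taking the first minus the rest: starting from the 21.5×16 cube (344.00 mm²), the r=3.5 cylinder at (15.5, 2.5) partially overlaps it — only the 32.23 mm² overlap (of its 34.65 mm²) is removed, clipping the outline; the 6×5.5 cube at (7.5, 7.5) lies wholly inside it (removes its full 33.00 mm² and its 23.00 mm outline becomes a hole wall) — area = 278.77 mm²; the 29×6.5 cube at (14.5, 12) contributes its full rectangle (area 188.50 mm²); Subtracting the remaining from the first: starting from that combined region (278.77 mm²), the 29×6.5 cube at (14.5, 12) partially overlaps it — only the 28.00 mm² overlap (of its 188.50 mm²) is removed, clipping the outline — area = 250.77 mm². So its area = 250.77 mm². Layer 1 is larger (344.00 vs 250.77 mm²).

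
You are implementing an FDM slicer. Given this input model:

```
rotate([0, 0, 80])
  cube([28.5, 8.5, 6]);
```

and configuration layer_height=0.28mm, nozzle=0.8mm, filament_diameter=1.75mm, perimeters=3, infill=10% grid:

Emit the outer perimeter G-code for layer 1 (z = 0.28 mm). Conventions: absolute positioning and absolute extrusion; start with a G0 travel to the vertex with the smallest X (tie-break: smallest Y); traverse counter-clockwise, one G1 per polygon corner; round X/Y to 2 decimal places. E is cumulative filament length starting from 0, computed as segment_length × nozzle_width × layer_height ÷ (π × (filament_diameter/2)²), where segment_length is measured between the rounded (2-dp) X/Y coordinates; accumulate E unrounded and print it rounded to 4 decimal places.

G0 X-8.37 Y1.48 Z0.28
G1 X0.00 Y0.00 E0.7916
G1 X4.95 Y28.07 E3.4460
G1 X-3.42 Y29.54 E4.2374
G1 X-8.37 Y1.48 E6.8910

At z = 0.28 mm: the cube is present — its section is the full 28.5×8.5 rectangle; (whole slice rotated 80° about Z — lengths, areas and connectivity unchanged). The outline is a single polygon with 4 vertices. Extrusion per mm of travel: 0.8 × 0.28 / (π × 0.875²) = 0.093128. Accumulating E over each segment gives final E = 6.8910.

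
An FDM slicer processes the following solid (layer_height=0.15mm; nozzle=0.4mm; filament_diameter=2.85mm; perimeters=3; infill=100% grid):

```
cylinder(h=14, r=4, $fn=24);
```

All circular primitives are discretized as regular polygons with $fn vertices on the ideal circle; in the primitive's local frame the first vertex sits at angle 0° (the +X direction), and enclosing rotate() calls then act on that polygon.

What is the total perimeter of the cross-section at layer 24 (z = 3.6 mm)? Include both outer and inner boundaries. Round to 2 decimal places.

At z = 3.6 mm: the r=4 cylinder gives a regular 24-gon of circumradius 4 (constant along its height) (perimeter = 2·24·4.000·sin(180°/24) = 25.06 mm). Overall, the cross-section is a single solid region. Total boundary length (outer) = 25.06 mm.

25.06 mm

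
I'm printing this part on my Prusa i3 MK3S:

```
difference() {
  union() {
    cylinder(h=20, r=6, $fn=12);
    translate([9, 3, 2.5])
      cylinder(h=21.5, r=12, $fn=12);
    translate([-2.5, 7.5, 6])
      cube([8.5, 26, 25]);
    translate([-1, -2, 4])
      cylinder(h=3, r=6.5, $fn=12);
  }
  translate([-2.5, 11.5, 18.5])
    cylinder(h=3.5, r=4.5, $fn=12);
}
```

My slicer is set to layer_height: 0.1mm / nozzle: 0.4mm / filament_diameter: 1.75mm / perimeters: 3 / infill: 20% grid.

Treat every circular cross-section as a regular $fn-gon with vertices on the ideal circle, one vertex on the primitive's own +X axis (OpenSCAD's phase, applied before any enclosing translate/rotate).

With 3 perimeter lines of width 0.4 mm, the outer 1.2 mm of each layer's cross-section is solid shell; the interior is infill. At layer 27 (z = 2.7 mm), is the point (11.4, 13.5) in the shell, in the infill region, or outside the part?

At z = 2.7 mm: the r=6 cylinder contributes a regular 12-gon of circumradius 6; the r=12 cylinder at (9, 3) gives a regular 12-gon of circumradius 12 (constant along its height); the cube at (-2.5, 7.5) does not reach this height (z outside [6, 31]); the cylinder at (-1, -2) is not intersected at this z (z outside [4, 7]); Taking the union: the regions partially overlap (shared area 74.23 mm²), so overlapping operands fuse into one piece — 1 connected region; the cylinder at (-2.5, 11.5) does not reach this height (z outside [18.5, 22]); Taking the first minus the rest: none of the subtracted shapes is present at this height, so that combined region is unchanged — 1 connected region. Overall, the cross-section is a single solid region. The nearest boundary edge runs (9.00, 15.00)→(15.00, 13.39); distance from the point to it = 0.83 mm. The point is inside the cross-section, 0.83 mm from the nearest boundary — within the 1.2 mm shell band (3 × 0.4).

shell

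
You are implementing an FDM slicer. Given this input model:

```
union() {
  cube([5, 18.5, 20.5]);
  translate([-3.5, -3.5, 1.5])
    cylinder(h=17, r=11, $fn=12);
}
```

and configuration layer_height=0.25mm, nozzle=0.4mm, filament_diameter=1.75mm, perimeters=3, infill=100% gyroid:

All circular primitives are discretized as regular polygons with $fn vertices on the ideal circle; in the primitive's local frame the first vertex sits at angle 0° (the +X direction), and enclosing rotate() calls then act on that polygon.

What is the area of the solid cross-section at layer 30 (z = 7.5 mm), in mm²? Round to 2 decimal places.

At z = 7.5 mm: the 5×18.5 cube contributes its full rectangle (area 92.50 mm²); the cylinder at (-3.5, -3.5): section is a regular 12-gon, circumradius r=11 (area = (12/2)·11.000²·sin(360°/12) = 363.00 mm²); Taking the union: the regions partially overlap — summed areas 455.50 mm² minus the doubly-counted overlap 26.17 mm² gives 429.33 mm² — area = 429.33 mm². Overall, the cross-section is a single solid region. Net area = 429.33 mm².

429.33 mm²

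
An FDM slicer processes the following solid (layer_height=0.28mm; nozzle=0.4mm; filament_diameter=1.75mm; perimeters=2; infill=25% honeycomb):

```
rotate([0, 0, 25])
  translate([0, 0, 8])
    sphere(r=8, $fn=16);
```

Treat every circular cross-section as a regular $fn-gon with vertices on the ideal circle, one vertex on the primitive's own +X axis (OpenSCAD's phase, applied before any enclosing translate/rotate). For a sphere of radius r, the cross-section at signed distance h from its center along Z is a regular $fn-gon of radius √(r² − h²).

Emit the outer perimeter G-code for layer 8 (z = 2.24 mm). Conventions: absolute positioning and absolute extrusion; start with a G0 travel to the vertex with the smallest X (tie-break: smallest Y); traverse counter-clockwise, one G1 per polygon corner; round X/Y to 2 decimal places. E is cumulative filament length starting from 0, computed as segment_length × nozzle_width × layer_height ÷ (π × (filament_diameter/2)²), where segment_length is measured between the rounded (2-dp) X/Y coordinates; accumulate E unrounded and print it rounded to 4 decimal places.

G0 X-5.55 Y-0.24 Z2.24
G1 X-5.03 Y-2.35 E0.1012
G1 X-3.75 Y-4.09 E0.2018
G1 X-1.90 Y-5.22 E0.3027
G1 X0.24 Y-5.55 E0.4035
G1 X2.35 Y-5.03 E0.5047
G1 X4.09 Y-3.75 E0.6053
G1 X5.22 Y-1.90 E0.7063
G1 X5.55 Y0.24 E0.8071
G1 X5.03 Y2.35 E0.9083
G1 X3.75 Y4.09 E1.0089
G1 X1.90 Y5.22 E1.1098
G1 X-0.24 Y5.55 E1.2106
G1 X-2.35 Y5.03 E1.3118
G1 X-4.09 Y3.75 E1.4124
G1 X-5.22 Y1.90 E1.5133
G1 X-5.55 Y-0.24 E1.6142

At z = 2.24 mm: the r=8 sphere contributes a regular 16-gon of circumradius √(8²−5.76²) = 5.552; (whole slice rotated 25° about Z — lengths, areas and connectivity unchanged). The outline is a single polygon with 16 vertices. Extrusion per mm of travel: 0.4 × 0.28 / (π × 0.875²) = 0.046564. Accumulating E over each segment gives final E = 1.6142.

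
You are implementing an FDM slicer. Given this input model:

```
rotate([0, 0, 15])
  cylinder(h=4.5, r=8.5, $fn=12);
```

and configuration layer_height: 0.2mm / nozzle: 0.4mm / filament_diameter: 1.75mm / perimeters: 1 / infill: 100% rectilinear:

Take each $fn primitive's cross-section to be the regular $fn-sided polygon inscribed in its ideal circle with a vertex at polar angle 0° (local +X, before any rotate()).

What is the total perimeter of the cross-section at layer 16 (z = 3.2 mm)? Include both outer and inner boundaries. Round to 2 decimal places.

At z = 3.2 mm: the r=8.5 cylinder contributes a regular 12-gon of circumradius 8.5 (perimeter = 2·12·8.500·sin(180°/12) = 52.80 mm); (rotated 15° about Z; rotation is an isometry so areas/perimeters/island counts are preserved). Overall, the cross-section is a single solid region. Total boundary length (outer) = 52.80 mm.

52.80 mm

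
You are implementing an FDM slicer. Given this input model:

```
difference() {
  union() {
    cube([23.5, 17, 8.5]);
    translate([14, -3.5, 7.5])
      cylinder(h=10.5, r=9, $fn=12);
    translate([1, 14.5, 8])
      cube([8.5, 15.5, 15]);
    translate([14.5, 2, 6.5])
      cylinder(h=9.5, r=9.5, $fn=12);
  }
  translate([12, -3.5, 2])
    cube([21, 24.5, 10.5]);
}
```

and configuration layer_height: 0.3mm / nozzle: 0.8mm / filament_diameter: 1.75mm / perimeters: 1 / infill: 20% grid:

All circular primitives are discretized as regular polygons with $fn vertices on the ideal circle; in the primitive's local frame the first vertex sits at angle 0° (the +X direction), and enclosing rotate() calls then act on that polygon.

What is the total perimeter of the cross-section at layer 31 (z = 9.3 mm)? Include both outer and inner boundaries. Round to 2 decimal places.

At z = 9.3 mm: the cube is not intersected at this z (z outside [0, 8.5]); the r=9 cylinder at (14, -3.5) gives a regular 12-gon of circumradius 9 (constant along its height) (perimeter = 2·12·9.000·sin(180°/12) = 55.90 mm); the 8.5×15.5 cube at (1, 14.5) contributes its full rectangle (perimeter 48.00 mm); the r=9.5 cylinder at (14.5, 2) contributes a regular 12-gon of circumradius 9.5 (perimeter = 2·12·9.500·sin(180°/12) = 59.01 mm); Taking the union: the regions partially overlap (shared area 158.24 mm²), so the edge portions inside another operand are dropped and the merged outline is re-measured after clipping — boundary = 116.85 mm; the cube at (12, -3.5) is present — its section is the full 21×24.5 rectangle (perimeter 91.00 mm); Subtracting the remaining from the first: starting from that combined region, the 21×24.5 cube at (12, -3.5) partially overlaps it — only the 152.76 mm² overlap (of its 514.50 mm²) is removed, clipping the outline — boundary = 119.14 mm. Overall, the cross-section has 2 separate islands. Total boundary length (outer) = 119.14 mm.

119.14 mm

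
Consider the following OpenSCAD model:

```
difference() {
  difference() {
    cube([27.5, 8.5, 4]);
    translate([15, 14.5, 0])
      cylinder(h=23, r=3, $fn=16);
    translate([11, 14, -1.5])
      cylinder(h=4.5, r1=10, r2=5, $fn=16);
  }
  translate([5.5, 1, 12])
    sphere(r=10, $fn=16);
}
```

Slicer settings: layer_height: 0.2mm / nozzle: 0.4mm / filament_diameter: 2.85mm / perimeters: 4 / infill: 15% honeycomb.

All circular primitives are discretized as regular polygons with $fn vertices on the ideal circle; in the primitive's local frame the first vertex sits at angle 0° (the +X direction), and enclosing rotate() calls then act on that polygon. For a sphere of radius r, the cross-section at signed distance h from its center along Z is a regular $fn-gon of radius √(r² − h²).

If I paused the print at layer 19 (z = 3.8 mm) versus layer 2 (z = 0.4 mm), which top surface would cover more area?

layer 2 (z = 0.4 mm)

Layer 19 (z = 3.8): the 27.5×8.5 cube contributes its full rectangle (area 233.75 mm²); the r=3 cylinder at (15, 14.5) gives a regular 16-gon of circumradius 3 (constant along its height) (area = (16/2)·3.000²·sin(360°/16) = 27.55 mm²); the cone at (11, 14) is not intersected at this z (z outside [-1.5, 3]); Taking the first minus the rest: starting from the 27.5×8.5 cube (233.75 mm²), the r=3 cylinder at (15, 14.5) misses the remaining region (no effect) — area = 233.75 mm²; the sphere at (5.5, 1): section is a regular 16-gon, circumradius = √(r²−h²) = √(10²−8.2²) = 5.724 (area = (16/2)·5.724²·sin(360°/16) = 100.29 mm²); Taking the first minus the rest: starting from the result so far (233.75 mm²), the r=10 sphere at (5.5, 1) partially overlaps it — only the 61.15 mm² overlap (of its 100.29 mm²) is removed, clipping the outline — area = 172.60 mm². So its area = 172.60 mm². Layer 2 (z = 0.4): the 27.5×8.5 cube contributes its full rectangle (area 233.75 mm²); the r=3 cylinder at (15, 14.5) contributes a regular 16-gon of circumradius 3 (area = (16/2)·3.000²·sin(360°/16) = 27.55 mm²); the cone at (11, 14): at t=0.422 of its height the radius interpolates to r₁+(r₂−r₁)t = 7.889, giving a regular 16-gon of that circumradius (area = (16/2)·7.889²·sin(360°/16) = 190.53 mm²); Taking the first minus the rest: starting from the 27.5×8.5 cube (233.75 mm²), the r=3 cylinder at (15, 14.5) misses the remaining region (no effect); the cone at (11, 14) partially overlaps it — only the 17.39 mm² overlap (of its 190.53 mm²) is removed, clipping the outline — area = 216.36 mm²; the sphere at (5.5, 1) is absent (|z−center|=11.600 > r=10); Subtracting the remaining from the first: none of the subtracted shapes is present at this height, so that combined region is unchanged — area = 216.36 mm². So its area = 216.36 mm². Layer 2 is larger (216.36 vs 172.60 mm²).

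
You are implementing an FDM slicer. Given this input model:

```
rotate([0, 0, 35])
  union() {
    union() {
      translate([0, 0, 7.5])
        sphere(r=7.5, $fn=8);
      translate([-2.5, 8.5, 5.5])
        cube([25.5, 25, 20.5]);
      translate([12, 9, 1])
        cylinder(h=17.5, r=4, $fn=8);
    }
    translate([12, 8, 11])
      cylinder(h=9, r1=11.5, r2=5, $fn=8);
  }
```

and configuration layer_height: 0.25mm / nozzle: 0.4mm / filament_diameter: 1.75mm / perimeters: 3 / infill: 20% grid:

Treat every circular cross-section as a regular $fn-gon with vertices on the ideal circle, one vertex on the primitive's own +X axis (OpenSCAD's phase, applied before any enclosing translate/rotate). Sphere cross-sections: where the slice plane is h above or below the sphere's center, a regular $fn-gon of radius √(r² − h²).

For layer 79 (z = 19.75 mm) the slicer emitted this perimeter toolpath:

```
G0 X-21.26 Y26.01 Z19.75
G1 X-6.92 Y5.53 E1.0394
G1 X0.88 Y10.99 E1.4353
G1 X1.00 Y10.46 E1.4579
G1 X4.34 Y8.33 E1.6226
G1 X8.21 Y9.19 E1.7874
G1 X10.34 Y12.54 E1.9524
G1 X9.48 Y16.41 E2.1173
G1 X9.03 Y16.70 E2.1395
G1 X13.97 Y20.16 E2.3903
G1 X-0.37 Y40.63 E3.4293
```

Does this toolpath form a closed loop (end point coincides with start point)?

Start point (G0): (-21.26, 26.01). End point (last G1): the path does not return to the start — open.

no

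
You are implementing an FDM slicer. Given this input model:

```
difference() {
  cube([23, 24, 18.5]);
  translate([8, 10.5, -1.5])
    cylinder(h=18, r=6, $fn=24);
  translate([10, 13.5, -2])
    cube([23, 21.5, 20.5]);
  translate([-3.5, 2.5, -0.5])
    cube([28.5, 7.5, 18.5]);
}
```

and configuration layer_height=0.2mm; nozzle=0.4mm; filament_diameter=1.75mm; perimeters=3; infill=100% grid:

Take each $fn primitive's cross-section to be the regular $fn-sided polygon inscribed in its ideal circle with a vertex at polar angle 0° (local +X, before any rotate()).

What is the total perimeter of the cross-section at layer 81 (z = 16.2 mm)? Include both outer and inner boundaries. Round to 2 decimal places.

122.91 mm

At z = 16.2 mm: the cube (footprint 23×24) is included at this height (perimeter 94.00 mm); the r=6 cylinder at (8, 10.5) contributes a regular 24-gon of circumradius 6 (perimeter = 2·24·6.000·sin(180°/24) = 37.59 mm); the cube at (10, 13.5) is present — its section is the full 23×21.5 rectangle (perimeter 89.00 mm); the 28.5×7.5 cube at (-3.5, 2.5) contributes its full rectangle (perimeter 72.00 mm); Taking the first minus the rest: starting from the 23×24 cube, the r=6 cylinder at (8, 10.5) lies wholly inside it (removes its full 111.81 mm² and its 37.59 mm outline becomes a hole wall); the 23×21.5 cube at (10, 13.5) partially overlaps it — only the 131.37 mm² overlap (of its 494.50 mm²) is removed, clipping the outline; the 28.5×7.5 cube at (-3.5, 2.5) partially overlaps it — only the 122.56 mm² overlap (of its 213.75 mm²) is removed, clipping the outline — boundary = 122.91 mm. Overall, the cross-section has 3 separate islands. Total boundary length (outer) = 122.91 mm.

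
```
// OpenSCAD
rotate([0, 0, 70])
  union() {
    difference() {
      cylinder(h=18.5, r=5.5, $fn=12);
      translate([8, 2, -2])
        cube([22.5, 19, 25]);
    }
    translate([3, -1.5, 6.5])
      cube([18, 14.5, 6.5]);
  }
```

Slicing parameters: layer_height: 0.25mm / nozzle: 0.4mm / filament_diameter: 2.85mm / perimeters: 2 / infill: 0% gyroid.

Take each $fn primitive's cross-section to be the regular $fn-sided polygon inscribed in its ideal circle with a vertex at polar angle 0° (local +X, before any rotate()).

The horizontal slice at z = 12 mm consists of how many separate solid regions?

At z = 12 mm: the r=5.5 cylinder contributes a regular 12-gon of circumradius 5.5; the 22.5×19 cube at (8, 2) contributes its full rectangle; Taking the first minus the rest: starting from the r=5.5 cylinder, the 22.5×19 cube at (8, 2) misses the remaining region (no effect) — 1 connected region; the cube at (3, -1.5) (footprint 18×14.5) is included at this height; Combining (union): the regions partially overlap (shared area 10.86 mm²), so overlapping operands fuse into one piece — 1 connected region; (rotated 70° about Z; rotation is an isometry so areas/perimeters/island counts are preserved). The result has 1 disconnected region.

1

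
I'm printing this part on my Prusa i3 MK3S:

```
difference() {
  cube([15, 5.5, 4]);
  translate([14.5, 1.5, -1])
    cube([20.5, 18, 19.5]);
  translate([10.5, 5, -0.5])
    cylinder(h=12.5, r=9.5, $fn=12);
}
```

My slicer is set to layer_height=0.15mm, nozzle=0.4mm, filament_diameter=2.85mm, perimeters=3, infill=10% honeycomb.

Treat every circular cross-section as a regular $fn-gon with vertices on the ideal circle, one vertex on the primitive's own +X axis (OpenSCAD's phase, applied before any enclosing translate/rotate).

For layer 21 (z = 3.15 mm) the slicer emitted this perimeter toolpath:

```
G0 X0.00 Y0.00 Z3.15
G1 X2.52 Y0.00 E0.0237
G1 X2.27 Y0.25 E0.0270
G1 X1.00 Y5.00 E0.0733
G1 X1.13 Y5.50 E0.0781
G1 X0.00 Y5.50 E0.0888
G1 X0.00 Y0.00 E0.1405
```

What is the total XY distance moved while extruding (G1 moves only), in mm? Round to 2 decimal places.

Sum the Euclidean lengths of each G1 segment: total = 14.94 mm.

14.94 mm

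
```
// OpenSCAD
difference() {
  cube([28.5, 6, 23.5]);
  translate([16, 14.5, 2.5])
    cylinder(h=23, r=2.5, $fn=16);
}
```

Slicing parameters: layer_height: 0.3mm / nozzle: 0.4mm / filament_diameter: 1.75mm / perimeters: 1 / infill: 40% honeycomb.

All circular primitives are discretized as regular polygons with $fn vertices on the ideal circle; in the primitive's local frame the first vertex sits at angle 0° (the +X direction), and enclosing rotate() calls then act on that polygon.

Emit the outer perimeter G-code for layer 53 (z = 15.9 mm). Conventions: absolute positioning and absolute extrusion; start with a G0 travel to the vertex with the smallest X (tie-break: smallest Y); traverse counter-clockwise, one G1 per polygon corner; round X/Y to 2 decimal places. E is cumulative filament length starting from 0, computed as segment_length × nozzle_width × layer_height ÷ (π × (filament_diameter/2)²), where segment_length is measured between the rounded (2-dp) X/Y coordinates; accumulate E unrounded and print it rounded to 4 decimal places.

At z = 15.9 mm: the 28.5×6 cube contributes its full rectangle; the r=2.5 cylinder at (16, 14.5) contributes a regular 16-gon of circumradius 2.5; Taking the first minus the rest: starting from the 28.5×6 cube, the r=2.5 cylinder at (16, 14.5) misses the remaining region (no effect) — 1 connected region. The outline is a single polygon with 4 vertices. Extrusion per mm of travel: 0.4 × 0.3 / (π × 0.875²) = 0.049890. Accumulating E over each segment gives final E = 3.4424.

G0 X0.00 Y0.00 Z15.90
G1 X28.50 Y0.00 E1.4219
G1 X28.50 Y6.00 E1.7212
G1 X0.00 Y6.00 E3.1431
G1 X0.00 Y0.00 E3.4424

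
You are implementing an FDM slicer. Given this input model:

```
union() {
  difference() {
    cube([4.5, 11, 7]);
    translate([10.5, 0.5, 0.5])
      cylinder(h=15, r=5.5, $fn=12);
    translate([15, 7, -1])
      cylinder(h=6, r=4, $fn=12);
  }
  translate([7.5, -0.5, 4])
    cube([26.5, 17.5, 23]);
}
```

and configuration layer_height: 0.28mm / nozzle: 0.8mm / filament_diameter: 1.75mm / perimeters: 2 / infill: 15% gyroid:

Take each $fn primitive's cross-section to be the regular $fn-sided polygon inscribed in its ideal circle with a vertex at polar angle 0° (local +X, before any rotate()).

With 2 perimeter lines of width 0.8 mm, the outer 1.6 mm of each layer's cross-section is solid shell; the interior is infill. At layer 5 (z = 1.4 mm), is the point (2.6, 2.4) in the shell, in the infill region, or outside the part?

At z = 1.4 mm: the cube (footprint 4.5×11) is included at this height; the r=5.5 cylinder at (10.5, 0.5) gives a regular 12-gon of circumradius 5.5 (constant along its height); the cylinder at (15, 7): section is a regular 12-gon, circumradius r=4; After the difference (first − rest): starting from the 4.5×11 cube, the r=5.5 cylinder at (10.5, 0.5) misses the remaining region (no effect); the r=4 cylinder at (15, 7) misses the remaining region (no effect) — 1 connected region; the cube at (7.5, -0.5) is not intersected at this z (z outside [4, 27]); Combining (union): only that combined region is present, so the union is just that shape — 1 connected region. Overall, the cross-section is a single solid region. The nearest boundary edge runs (4.50, 11.00)→(4.50, 0.00); distance from the point to it = 1.90 mm. The point is inside the cross-section and 1.90 mm from the nearest boundary — more than the 1.6 mm shell width (2 × 0.8), so it's in the infill interior.

infill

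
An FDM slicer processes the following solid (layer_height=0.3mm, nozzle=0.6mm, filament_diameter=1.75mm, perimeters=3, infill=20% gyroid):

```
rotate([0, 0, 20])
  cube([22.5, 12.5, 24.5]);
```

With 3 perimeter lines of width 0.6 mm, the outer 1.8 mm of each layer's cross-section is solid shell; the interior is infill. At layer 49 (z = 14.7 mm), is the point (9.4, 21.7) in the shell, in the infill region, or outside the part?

outside

At z = 14.7 mm: the cube (footprint 22.5×12.5) is included at this height; (rotated 20° about Z; rotation is an isometry so areas/perimeters/island counts are preserved). Overall, the cross-section is a single solid region. Undo the 20° rotation: the query point maps to (16.255, 17.176) in the un-rotated model frame. The nearest boundary edge runs (22.50, 12.50)→(0.00, 12.50); distance from the point to it = 4.68 mm. The point is not inside any of the regions above, so it lies outside the cross-section (4.68 mm from the nearest boundary).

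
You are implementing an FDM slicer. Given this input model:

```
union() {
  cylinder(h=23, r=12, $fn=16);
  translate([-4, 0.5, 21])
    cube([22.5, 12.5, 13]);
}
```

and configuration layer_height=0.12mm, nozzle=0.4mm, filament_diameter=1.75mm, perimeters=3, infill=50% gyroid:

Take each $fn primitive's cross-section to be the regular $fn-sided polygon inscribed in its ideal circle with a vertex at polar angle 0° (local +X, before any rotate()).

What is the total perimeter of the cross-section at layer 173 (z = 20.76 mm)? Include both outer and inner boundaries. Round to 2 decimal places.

74.91 mm

At z = 20.76 mm: the cylinder: section is a regular 16-gon, circumradius r=12 (perimeter = 2·16·12.000·sin(180°/16) = 74.91 mm); the cube at (-4, 0.5) does not reach this height (z outside [21, 34]); Combining (union): only the r=12 cylinder is present, so the union is just that shape — boundary = 74.91 mm. Overall, the cross-section is a single solid region. Total boundary length (outer) = 74.91 mm.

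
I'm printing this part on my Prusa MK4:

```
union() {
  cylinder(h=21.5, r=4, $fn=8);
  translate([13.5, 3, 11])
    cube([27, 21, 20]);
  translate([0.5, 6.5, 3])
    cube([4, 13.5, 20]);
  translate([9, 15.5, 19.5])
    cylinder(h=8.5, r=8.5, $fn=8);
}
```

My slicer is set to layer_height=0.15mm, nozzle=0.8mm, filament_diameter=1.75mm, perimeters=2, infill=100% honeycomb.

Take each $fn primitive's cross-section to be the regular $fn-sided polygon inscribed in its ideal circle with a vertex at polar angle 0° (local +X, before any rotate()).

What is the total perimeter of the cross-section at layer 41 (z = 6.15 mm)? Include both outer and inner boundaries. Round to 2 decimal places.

59.49 mm

At z = 6.15 mm: the r=4 cylinder contributes a regular 8-gon of circumradius 4 (perimeter = 2·8·4.000·sin(180°/8) = 24.49 mm); the cube at (13.5, 3) is absent (z outside [11, 31]); the cube at (0.5, 6.5) (footprint 4×13.5) is included at this height (perimeter 35.00 mm); the cylinder at (9, 15.5) is not intersected at this z (z outside [19.5, 28]); Taking the union: the 2 present regions are separate (no shared area or edge), so areas and boundary lengths simply add and each stays a separate island — boundary = 59.49 mm. Overall, the cross-section has 2 separate islands. Total boundary length (outer) = 59.49 mm.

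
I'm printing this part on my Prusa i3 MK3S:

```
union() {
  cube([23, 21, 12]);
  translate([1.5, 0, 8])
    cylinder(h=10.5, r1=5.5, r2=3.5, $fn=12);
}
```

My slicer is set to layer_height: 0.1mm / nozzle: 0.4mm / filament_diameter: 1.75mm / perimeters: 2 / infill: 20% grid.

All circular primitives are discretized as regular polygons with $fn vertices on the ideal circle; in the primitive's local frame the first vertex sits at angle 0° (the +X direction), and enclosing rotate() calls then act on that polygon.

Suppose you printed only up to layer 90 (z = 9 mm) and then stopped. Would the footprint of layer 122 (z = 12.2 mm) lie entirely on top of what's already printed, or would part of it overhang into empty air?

Compare the two slices. At z = 9: the cube (footprint 23×21) is included at this height (area 483.00 mm²); the cone at (1.5, 0): at t=0.095 of its height the radius interpolates to r₁+(r₂−r₁)t = 5.310, giving a regular 12-gon of that circumradius (area = (12/2)·5.310²·sin(360°/12) = 84.57 mm²); Taking the union: the regions partially overlap — summed areas 567.57 mm² minus the doubly-counted overlap 28.81 mm² gives 538.77 mm² — area = 538.77 mm². At z = 12.2: the cube is not intersected at this z (z outside [0, 12]); the cone at (1.5, 0) (r1=5.5→r2=3.5) has section circumradius 4.700 here — a regular 12-gon (area = (12/2)·4.700²·sin(360°/12) = 66.27 mm²); Combining (union): only the cone at (1.5, 0) is present, so the union is just that shape — area = 66.27 mm². Checking containment: the cross-section at z = 12.2 is a subset of the cross-section at z = 9.

entirely on top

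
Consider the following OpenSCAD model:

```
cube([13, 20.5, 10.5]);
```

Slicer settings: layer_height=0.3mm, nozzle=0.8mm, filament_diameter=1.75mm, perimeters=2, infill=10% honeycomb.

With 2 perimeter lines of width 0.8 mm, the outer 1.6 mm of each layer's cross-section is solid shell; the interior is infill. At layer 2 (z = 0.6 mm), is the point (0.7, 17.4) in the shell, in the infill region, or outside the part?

shell

At z = 0.6 mm: the cube (footprint 13×20.5) is included at this height. Overall, the cross-section is a single solid region. The nearest boundary edge runs (0.00, 20.50)→(0.00, 0.00); distance from the point to it = 0.70 mm. The point is inside the cross-section, 0.70 mm from the nearest boundary — within the 1.6 mm shell band (2 × 0.8).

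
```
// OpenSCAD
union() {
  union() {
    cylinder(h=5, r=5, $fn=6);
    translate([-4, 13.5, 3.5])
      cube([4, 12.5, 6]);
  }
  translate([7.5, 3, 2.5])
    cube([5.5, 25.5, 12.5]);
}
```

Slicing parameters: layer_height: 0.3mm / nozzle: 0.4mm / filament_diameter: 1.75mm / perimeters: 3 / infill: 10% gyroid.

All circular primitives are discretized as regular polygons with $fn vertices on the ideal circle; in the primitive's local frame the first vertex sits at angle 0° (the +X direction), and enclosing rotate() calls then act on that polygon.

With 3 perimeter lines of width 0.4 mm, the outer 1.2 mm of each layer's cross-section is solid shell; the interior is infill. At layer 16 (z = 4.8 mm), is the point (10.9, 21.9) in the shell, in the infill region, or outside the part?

At z = 4.8 mm: the r=5 cylinder gives a regular 6-gon of circumradius 5 (constant along its height); the cube at (-4, 13.5) is present — its section is the full 4×12.5 rectangle; Merging all regions: the 2 present regions are separate (no shared area or edge), so areas and boundary lengths simply add and each stays a separate island — 2 connected regions; the cube at (7.5, 3) (footprint 5.5×25.5) is included at this height; Taking the union: the 2 present regions are separate (no shared area or edge), so areas and boundary lengths simply add and each stays a separate island — 3 connected regions. Overall, the cross-section has 3 separate islands. The nearest boundary edge runs (13.00, 28.50)→(13.00, 3.00); distance from the point to it = 2.10 mm. (Shell/infill is judged within the island containing the point — the largest one.) The point is inside the cross-section and 2.10 mm from the nearest boundary — more than the 1.2 mm shell width (3 × 0.4), so it's in the infill interior.

infill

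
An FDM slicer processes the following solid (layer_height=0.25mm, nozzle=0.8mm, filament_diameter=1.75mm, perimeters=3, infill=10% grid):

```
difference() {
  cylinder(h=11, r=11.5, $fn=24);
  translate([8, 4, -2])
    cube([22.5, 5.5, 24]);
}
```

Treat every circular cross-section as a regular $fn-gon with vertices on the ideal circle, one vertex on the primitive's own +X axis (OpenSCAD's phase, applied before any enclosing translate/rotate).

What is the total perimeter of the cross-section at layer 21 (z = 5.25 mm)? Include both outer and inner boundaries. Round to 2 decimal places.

73.91 mm

At z = 5.25 mm: the r=11.5 cylinder gives a regular 24-gon of circumradius 11.5 (constant along its height) (perimeter = 2·24·11.500·sin(180°/24) = 72.05 mm); the 22.5×5.5 cube at (8, 4) contributes its full rectangle (perimeter 56.00 mm); Taking the first minus the rest: starting from the r=11.5 cylinder, the 22.5×5.5 cube at (8, 4) partially overlaps it — only the 6.56 mm² overlap (of its 123.75 mm²) is removed, clipping the outline — boundary = 73.91 mm. Overall, the cross-section is a single solid region. Total boundary length (outer) = 73.91 mm.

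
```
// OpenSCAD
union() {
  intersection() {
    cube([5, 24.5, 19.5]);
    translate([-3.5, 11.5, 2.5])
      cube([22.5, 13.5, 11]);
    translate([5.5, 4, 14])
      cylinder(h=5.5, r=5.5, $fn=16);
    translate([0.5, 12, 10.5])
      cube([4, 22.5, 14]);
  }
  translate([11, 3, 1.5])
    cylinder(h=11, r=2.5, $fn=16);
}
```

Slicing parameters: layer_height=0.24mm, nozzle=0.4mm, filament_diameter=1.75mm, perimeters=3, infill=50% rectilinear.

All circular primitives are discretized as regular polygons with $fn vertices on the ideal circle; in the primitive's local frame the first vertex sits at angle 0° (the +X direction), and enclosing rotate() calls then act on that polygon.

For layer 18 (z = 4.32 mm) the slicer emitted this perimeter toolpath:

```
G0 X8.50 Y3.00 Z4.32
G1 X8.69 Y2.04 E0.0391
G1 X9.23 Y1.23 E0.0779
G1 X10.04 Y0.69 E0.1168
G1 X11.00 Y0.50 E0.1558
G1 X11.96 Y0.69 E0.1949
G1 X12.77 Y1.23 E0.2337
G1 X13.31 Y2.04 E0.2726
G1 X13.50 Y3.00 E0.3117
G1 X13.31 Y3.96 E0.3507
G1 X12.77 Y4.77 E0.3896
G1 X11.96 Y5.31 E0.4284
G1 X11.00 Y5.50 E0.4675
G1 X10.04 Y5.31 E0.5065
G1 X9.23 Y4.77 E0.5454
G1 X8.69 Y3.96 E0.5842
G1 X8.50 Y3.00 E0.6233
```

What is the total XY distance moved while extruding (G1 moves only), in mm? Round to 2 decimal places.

Sum the Euclidean lengths of each G1 segment: total = 15.62 mm.

15.62 mm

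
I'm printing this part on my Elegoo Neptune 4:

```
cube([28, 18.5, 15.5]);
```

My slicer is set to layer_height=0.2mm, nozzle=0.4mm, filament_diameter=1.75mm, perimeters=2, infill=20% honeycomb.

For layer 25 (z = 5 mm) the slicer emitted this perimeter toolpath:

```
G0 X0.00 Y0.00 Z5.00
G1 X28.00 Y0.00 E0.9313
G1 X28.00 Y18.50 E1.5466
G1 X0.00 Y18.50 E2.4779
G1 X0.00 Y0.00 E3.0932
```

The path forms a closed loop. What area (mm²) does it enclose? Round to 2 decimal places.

Apply the shoelace formula to the sequence of (X, Y) vertices; enclosed area = 518.00 mm².

518.00 mm²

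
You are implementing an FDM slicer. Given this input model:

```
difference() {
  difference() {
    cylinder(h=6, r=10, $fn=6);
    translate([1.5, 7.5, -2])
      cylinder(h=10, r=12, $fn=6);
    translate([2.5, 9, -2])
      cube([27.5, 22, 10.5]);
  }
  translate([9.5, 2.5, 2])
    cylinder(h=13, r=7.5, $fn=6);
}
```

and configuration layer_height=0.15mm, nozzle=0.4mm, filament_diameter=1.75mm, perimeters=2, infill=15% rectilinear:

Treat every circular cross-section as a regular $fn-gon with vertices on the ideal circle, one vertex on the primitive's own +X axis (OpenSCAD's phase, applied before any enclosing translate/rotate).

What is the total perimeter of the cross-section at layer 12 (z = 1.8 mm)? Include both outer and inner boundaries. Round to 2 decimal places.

58.00 mm

At z = 1.8 mm: the cylinder: section is a regular 6-gon, circumradius r=10 (perimeter = 2·6·10.000·sin(180°/6) = 60.00 mm); the cylinder at (1.5, 7.5): section is a regular 6-gon, circumradius r=12 (perimeter = 2·6·12.000·sin(180°/6) = 72.00 mm); the cube at (2.5, 9) is present — its section is the full 27.5×22 rectangle (perimeter 99.00 mm); Subtracting the remaining from the first: starting from the r=10 cylinder, the r=12 cylinder at (1.5, 7.5) partially overlaps it — only the 162.79 mm² overlap (of its 374.12 mm²) is removed, clipping the outline; the 27.5×22 cube at (2.5, 9) misses the remaining region (no effect) — boundary = 58.00 mm; the cylinder at (9.5, 2.5) is not intersected at this z (z outside [2, 15]); Subtracting the remaining from the first: none of the subtracted shapes is present at this height, so that combined region is unchanged — boundary = 58.00 mm. Overall, the cross-section is a single solid region. Total boundary length (outer) = 58.00 mm.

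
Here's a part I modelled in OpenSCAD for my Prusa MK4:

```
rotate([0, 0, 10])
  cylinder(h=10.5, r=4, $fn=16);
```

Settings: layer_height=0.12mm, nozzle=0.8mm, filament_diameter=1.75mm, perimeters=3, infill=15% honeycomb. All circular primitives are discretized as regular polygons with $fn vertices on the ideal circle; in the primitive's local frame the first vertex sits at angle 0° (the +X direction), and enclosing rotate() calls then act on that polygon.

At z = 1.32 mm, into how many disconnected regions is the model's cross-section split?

At z = 1.32 mm: the r=4 cylinder gives a regular 16-gon of circumradius 4 (constant along its height); (rotated 10° about Z; rotation is an isometry so areas/perimeters/island counts are preserved). The result has 1 disconnected region.

1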